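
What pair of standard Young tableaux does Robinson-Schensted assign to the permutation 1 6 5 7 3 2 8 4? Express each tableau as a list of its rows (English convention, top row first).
Insert each entry of the permutation into P by Schensted row insertion, recording in Q the position of each new cell.

After inserting 1: P = [[1]].
After inserting 6: P = [[1, 6]].
After inserting 5: P = [[1, 5], [6]].
After inserting 7: P = [[1, 5, 7], [6]].
After inserting 3: P = [[1, 3, 7], [5], [6]].
After inserting 2: P = [[1, 2, 7], [3], [5], [6]].
After inserting 8: P = [[1, 2, 7, 8], [3], [5], [6]].
After inserting 4: P = [[1, 2, 4, 8], [3, 7], [5], [6]].

So P = [[1, 2, 4, 8], [3, 7], [5], [6]], Q = [[1, 2, 4, 7], [3, 8], [5], [6]].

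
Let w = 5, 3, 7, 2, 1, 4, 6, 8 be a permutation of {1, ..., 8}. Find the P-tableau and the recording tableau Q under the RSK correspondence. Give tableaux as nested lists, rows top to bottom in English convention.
Insert each entry of the permutation into P by Schensted row insertion, recording in Q the position of each new cell.

After inserting 5: P = [[5]].
After inserting 3: P = [[3], [5]].
After inserting 7: P = [[3, 7], [5]].
After inserting 2: P = [[2, 7], [3], [5]].
After inserting 1: P = [[1, 7], [2], [3], [5]].
After inserting 4: P = [[1, 4], [2, 7], [3], [5]].
After inserting 6: P = [[1, 4, 6], [2, 7], [3], [5]].
After inserting 8: P = [[1, 4, 6, 8], [2, 7], [3], [5]].

So P = [[1, 4, 6, 8], [2, 7], [3], [5]], Q = [[1, 3, 7, 8], [2, 6], [4], [5]].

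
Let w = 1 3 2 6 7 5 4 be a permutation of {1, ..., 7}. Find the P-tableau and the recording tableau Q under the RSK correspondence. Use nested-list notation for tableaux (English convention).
Insert each entry of the permutation into P by Schensted row insertion, recording in Q the position of each new cell.

Insert 1: appended to row 1. P = [[1]], Q = [[1]].
Insert 3: appended to row 1. P = [[1, 3]], Q = [[1, 2]].
Insert 2: 2 bumps 3 from row 1; 3 starts row 2. P = [[1, 2], [3]], Q = [[1, 2], [3]].
Insert 6: appended to row 1. P = [[1, 2, 6], [3]], Q = [[1, 2, 4], [3]].
Insert 7: appended to row 1. P = [[1, 2, 6, 7], [3]], Q = [[1, 2, 4, 5], [3]].
Insert 5: 5 bumps 6 from row 1; 6 appends to row 2. P = [[1, 2, 5, 7], [3, 6]], Q = [[1, 2, 4, 5], [3, 6]].
Insert 4: 4 bumps 5 from row 1; 5 bumps 6 from row 2; 6 starts row 3. P = [[1, 2, 4, 7], [3, 5], [6]], Q = [[1, 2, 4, 5], [3, 6], [7]].

So P = [[1, 2, 4, 7], [3, 5], [6]], Q = [[1, 2, 4, 5], [3, 6], [7]].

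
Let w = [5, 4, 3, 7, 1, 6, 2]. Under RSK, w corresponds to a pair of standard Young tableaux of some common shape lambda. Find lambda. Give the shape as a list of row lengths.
[2, 2, 2, 1]

Row-insert each entry into an empty tableau.

After inserting 5: P = [[5]].
After inserting 4: P = [[4], [5]].
After inserting 3: P = [[3], [4], [5]].
After inserting 7: P = [[3, 7], [4], [5]].
After inserting 1: P = [[1, 7], [3], [4], [5]].
After inserting 6: P = [[1, 6], [3, 7], [4], [5]].
After inserting 2: P = [[1, 2], [3, 6], [4, 7], [5]].

The final insertion tableau P = [[1, 2], [3, 6], [4, 7], [5]] has shape [2, 2, 2, 1].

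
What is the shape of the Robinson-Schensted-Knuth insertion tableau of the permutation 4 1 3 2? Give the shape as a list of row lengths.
Row-insert each entry into an empty tableau.

After inserting 4: P = [[4]].
After inserting 1: P = [[1], [4]].
After inserting 3: P = [[1, 3], [4]].
After inserting 2: P = [[1, 2], [3], [4]].

The final insertion tableau P = [[1, 2], [3], [4]] has shape [2, 1, 1].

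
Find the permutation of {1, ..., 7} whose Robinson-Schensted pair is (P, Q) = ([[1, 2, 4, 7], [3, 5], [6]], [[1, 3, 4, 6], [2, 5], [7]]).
Reverse RSK: for i = n, n-1, ..., 1, locate i in Q, remove the corresponding corner cell from P, and reverse-bump its entry up through P; the value ejected from row 1 is w(i).

So w = 3 1 2 6 5 7 4.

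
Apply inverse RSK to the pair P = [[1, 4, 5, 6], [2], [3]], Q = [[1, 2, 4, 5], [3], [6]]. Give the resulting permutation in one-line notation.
3 4 2 5 6 1

Reverse the RSK construction: for i from n down to 1, find the cell of Q containing i, remove the entry at that cell from P, and reverse-bump it up through P; the value ejected from row 1 is w(i).

Step i=6: Q has 6 at row 3, column 1; remove 3 from row 3 of P and reverse-bump: 3 enters row 2 and ejects 2; 2 enters row 1 and ejects 1. So w(6) = 1. P is now [[2, 4, 5, 6], [3]].
Step i=5: Q has 5 at row 1, column 4; remove that cell from P, ejecting 6. So w(5) = 6. P is now [[2, 4, 5], [3]].
Step i=4: Q has 4 at row 1, column 3; remove that cell from P, ejecting 5. So w(4) = 5. P is now [[2, 4], [3]].
Step i=3: Q has 3 at row 2, column 1; remove 3 from row 2 of P and reverse-bump: 3 enters row 1 and ejects 2. So w(3) = 2. P is now [[3, 4]].
Step i=2: Q has 2 at row 1, column 2; remove that cell from P, ejecting 4. So w(2) = 4. P is now [[3]].
Step i=1: Q has 1 at row 1, column 1; remove that cell from P, ejecting 3. So w(1) = 3. P is now [].

So w = 3 4 2 5 6 1.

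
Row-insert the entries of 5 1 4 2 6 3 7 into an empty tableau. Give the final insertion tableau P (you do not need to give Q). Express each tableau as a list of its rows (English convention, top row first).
Insert 5: appended to row 1. P = [[5]].
Insert 1: 1 bumps 5 from row 1; 5 starts row 2. P = [[1], [5]].
Insert 4: appended to row 1. P = [[1, 4], [5]].
Insert 2: 2 bumps 4 from row 1; 4 bumps 5 from row 2; 5 starts row 3. P = [[1, 2], [4], [5]].
Insert 6: appended to row 1. P = [[1, 2, 6], [4], [5]].
Insert 3: 3 bumps 6 from row 1; 6 appends to row 2. P = [[1, 2, 3], [4, 6], [5]].
Insert 7: appended to row 1. P = [[1, 2, 3, 7], [4, 6], [5]].

So P = [[1, 2, 3, 7], [4, 6], [5]].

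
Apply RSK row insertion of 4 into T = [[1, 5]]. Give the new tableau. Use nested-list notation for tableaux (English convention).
[[1, 4], [5]]

In row 1, 4 replaces 5 (the leftmost entry greater than 4); 5 is bumped to row 2. 5 starts a new row 2. The new tableau is [[1, 4], [5]].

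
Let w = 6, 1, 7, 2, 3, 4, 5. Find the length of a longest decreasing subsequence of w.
2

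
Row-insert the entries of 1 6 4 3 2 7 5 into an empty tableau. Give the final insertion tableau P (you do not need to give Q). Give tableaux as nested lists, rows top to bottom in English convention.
P = [[1, 2, 5], [3, 7], [4], [6]]

After inserting 1: P = [[1]].
After inserting 6: P = [[1, 6]].
After inserting 4: P = [[1, 4], [6]].
After inserting 3: P = [[1, 3], [4], [6]].
After inserting 2: P = [[1, 2], [3], [4], [6]].
After inserting 7: P = [[1, 2, 7], [3], [4], [6]].
After inserting 5: P = [[1, 2, 5], [3, 7], [4], [6]].

So P = [[1, 2, 5], [3, 7], [4], [6]].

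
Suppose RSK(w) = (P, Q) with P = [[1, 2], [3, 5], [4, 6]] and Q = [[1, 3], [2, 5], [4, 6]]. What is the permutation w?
Reverse the RSK construction: for i from n down to 1, find the cell of Q containing i, remove the entry at that cell from P, and reverse-bump it up through P; the value ejected from row 1 is w(i).

Step i=6: Q has 6 at row 3, column 2; remove 6 from row 3 of P and reverse-bump: 6 enters row 2 and ejects 5; 5 enters row 1 and ejects 2. So w(6) = 2. P is now [[1, 5], [3, 6], [4]].
Step i=5: Q has 5 at row 2, column 2; remove 6 from row 2 of P and reverse-bump: 6 enters row 1 and ejects 5. So w(5) = 5. P is now [[1, 6], [3], [4]].
Step i=4: Q has 4 at row 3, column 1; remove 4 from row 3 of P and reverse-bump: 4 enters row 2 and ejects 3; 3 enters row 1 and ejects 1. So w(4) = 1. P is now [[3, 6], [4]].
Step i=3: Q has 3 at row 1, column 2; remove that cell from P, ejecting 6. So w(3) = 6. P is now [[3], [4]].
Step i=2: Q has 2 at row 2, column 1; remove 4 from row 2 of P and reverse-bump: 4 enters row 1 and ejects 3. So w(2) = 3. P is now [[4]].
Step i=1: Q has 1 at row 1, column 1; remove that cell from P, ejecting 4. So w(1) = 4. P is now [].

So w = 4 3 6 1 5 2.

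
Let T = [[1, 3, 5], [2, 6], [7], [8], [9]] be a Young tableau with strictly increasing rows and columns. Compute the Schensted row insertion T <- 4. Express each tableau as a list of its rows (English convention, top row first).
[[1, 3, 4], [2, 5], [6], [7], [8], [9]]

In row 1, 4 replaces 5 (the leftmost entry greater than 4); 5 is bumped to row 2. In row 2, 5 replaces 6 (the leftmost entry greater than 5); 6 is bumped to row 3. In row 3, 6 replaces 7 (the leftmost entry greater than 6); 7 is bumped to row 4. In row 4, 7 replaces 8 (the leftmost entry greater than 7); 8 is bumped to row 5. In row 5, 8 replaces 9 (the leftmost entry greater than 8); 9 is bumped to row 6. 9 starts a new row 6. The new tableau is [[1, 3, 4], [2, 5], [6], [7], [8], [9]].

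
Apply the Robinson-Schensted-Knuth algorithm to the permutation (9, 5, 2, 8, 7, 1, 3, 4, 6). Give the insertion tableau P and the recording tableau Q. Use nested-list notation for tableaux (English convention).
P = [[1, 3, 4, 6], [2, 7], [5, 8], [9]], Q = [[1, 4, 8, 9], [2, 5], [3, 7], [6]]

Insert each entry of the permutation into P by Schensted row insertion, recording in Q the position of each new cell.

After inserting 9: P = [[9]].
After inserting 5: P = [[5], [9]].
After inserting 2: P = [[2], [5], [9]].
After inserting 8: P = [[2, 8], [5], [9]].
After inserting 7: P = [[2, 7], [5, 8], [9]].
After inserting 1: P = [[1, 7], [2, 8], [5], [9]].
After inserting 3: P = [[1, 3], [2, 7], [5, 8], [9]].
After inserting 4: P = [[1, 3, 4], [2, 7], [5, 8], [9]].
After inserting 6: P = [[1, 3, 4, 6], [2, 7], [5, 8], [9]].

So P = [[1, 3, 4, 6], [2, 7], [5, 8], [9]], Q = [[1, 4, 8, 9], [2, 5], [3, 7], [6]].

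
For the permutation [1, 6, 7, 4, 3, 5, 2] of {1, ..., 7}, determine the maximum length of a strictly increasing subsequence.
3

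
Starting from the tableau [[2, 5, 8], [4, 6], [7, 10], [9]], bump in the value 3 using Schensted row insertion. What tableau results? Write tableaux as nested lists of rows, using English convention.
[[2, 3, 8], [4, 5], [6, 10], [7], [9]]

In row 1, 3 replaces 5 (the leftmost entry greater than 3); 5 is bumped to row 2. In row 2, 5 replaces 6 (the leftmost entry greater than 5); 6 is bumped to row 3. In row 3, 6 replaces 7 (the leftmost entry greater than 6); 7 is bumped to row 4. In row 4, 7 replaces 9 (the leftmost entry greater than 7); 9 is bumped to row 5. 9 starts a new row 5. The new tableau is [[2, 3, 8], [4, 5], [6, 10], [7], [9]].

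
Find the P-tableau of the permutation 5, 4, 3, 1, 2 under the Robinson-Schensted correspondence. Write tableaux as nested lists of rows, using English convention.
Insert 5: appended to row 1. P = [[5]].
Insert 4: 4 bumps 5 from row 1; 5 starts row 2. P = [[4], [5]].
Insert 3: 3 bumps 4 from row 1; 4 bumps 5 from row 2; 5 starts row 3. P = [[3], [4], [5]].
Insert 1: 1 bumps 3 from row 1; 3 bumps 4 from row 2; 4 bumps 5 from row 3; 5 starts row 4. P = [[1], [3], [4], [5]].
Insert 2: appended to row 1. P = [[1, 2], [3], [4], [5]].

So P = [[1, 2], [3], [4], [5]].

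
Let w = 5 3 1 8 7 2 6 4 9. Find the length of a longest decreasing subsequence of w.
4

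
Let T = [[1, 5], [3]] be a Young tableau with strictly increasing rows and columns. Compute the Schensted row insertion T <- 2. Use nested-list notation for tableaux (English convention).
[[1, 2], [3, 5]]

In row 1, 2 replaces 5 (the leftmost entry greater than 2); 5 is bumped to row 2. 5 is appended to row 2. The new tableau is [[1, 2], [3, 5]].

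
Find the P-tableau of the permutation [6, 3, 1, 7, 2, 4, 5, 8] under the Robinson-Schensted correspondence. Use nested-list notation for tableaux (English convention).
P = [[1, 2, 4, 5, 8], [3, 7], [6]]

Insert 6: appended to row 1. P = [[6]].
Insert 3: 3 bumps 6 from row 1; 6 starts row 2. P = [[3], [6]].
Insert 1: 1 bumps 3 from row 1; 3 bumps 6 from row 2; 6 starts row 3. P = [[1], [3], [6]].
Insert 7: appended to row 1. P = [[1, 7], [3], [6]].
Insert 2: 2 bumps 7 from row 1; 7 appends to row 2. P = [[1, 2], [3, 7], [6]].
Insert 4: appended to row 1. P = [[1, 2, 4], [3, 7], [6]].
Insert 5: appended to row 1. P = [[1, 2, 4, 5], [3, 7], [6]].
Insert 8: appended to row 1. P = [[1, 2, 4, 5, 8], [3, 7], [6]].

So P = [[1, 2, 4, 5, 8], [3, 7], [6]].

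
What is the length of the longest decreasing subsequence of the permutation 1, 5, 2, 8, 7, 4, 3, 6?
4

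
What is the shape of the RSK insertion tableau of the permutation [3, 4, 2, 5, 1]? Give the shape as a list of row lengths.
[3, 1, 1]

Row-insert each entry into an empty tableau.

After inserting 3: P = [[3]].
After inserting 4: P = [[3, 4]].
After inserting 2: P = [[2, 4], [3]].
After inserting 5: P = [[2, 4, 5], [3]].
After inserting 1: P = [[1, 4, 5], [2], [3]].

The final insertion tableau P = [[1, 4, 5], [2], [3]] has shape [3, 1, 1].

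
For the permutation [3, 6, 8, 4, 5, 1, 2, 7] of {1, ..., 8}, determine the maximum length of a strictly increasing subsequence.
4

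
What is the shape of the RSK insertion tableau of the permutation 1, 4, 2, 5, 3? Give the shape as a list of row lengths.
[3, 2]

Row-insert each entry into an empty tableau.

After inserting 1: P = [[1]].
After inserting 4: P = [[1, 4]].
After inserting 2: P = [[1, 2], [4]].
After inserting 5: P = [[1, 2, 5], [4]].
After inserting 3: P = [[1, 2, 3], [4, 5]].

The final insertion tableau P = [[1, 2, 3], [4, 5]] has shape [3, 2].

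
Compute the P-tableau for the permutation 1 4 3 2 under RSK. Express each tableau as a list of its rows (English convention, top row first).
Insert 1: appended to row 1. P = [[1]].
Insert 4: appended to row 1. P = [[1, 4]].
Insert 3: 3 bumps 4 from row 1; 4 starts row 2. P = [[1, 3], [4]].
Insert 2: 2 bumps 3 from row 1; 3 bumps 4 from row 2; 4 starts row 3. P = [[1, 2], [3], [4]].

So P = [[1, 2], [3], [4]].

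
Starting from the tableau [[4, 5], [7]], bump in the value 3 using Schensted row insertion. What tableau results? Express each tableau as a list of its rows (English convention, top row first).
In row 1, 3 replaces 4 (the leftmost entry greater than 3); 4 is bumped to row 2. In row 2, 4 replaces 7 (the leftmost entry greater than 4); 7 is bumped to row 3. 7 starts a new row 3. The new tableau is [[3, 5], [4], [7]].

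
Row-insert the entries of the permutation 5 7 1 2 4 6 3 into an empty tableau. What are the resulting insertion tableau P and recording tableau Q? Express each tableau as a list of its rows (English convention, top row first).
P = [[1, 2, 3, 6], [4, 7], [5]], Q = [[1, 2, 5, 6], [3, 4], [7]]

Insert each entry of the permutation into P by Schensted row insertion, recording in Q the position of each new cell.

Insert 5: appended to row 1. P = [[5]].
Insert 7: appended to row 1. P = [[5, 7]].
Insert 1: 1 bumps 5 from row 1; 5 starts row 2. P = [[1, 7], [5]].
Insert 2: 2 bumps 7 from row 1; 7 appends to row 2. P = [[1, 2], [5, 7]].
Insert 4: appended to row 1. P = [[1, 2, 4], [5, 7]].
Insert 6: appended to row 1. P = [[1, 2, 4, 6], [5, 7]].
Insert 3: 3 bumps 4 from row 1; 4 bumps 5 from row 2; 5 starts row 3. P = [[1, 2, 3, 6], [4, 7], [5]].

So P = [[1, 2, 3, 6], [4, 7], [5]], Q = [[1, 2, 5, 6], [3, 4], [7]].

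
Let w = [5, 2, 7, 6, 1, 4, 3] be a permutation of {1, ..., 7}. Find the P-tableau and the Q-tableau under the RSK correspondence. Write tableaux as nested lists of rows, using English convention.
P = [[1, 3], [2, 4], [5, 6], [7]], Q = [[1, 3], [2, 4], [5, 6], [7]]

Insert each entry of the permutation into P by Schensted row insertion, recording in Q the position of each new cell.

After inserting 5: P = [[5]].
After inserting 2: P = [[2], [5]].
After inserting 7: P = [[2, 7], [5]].
After inserting 6: P = [[2, 6], [5, 7]].
After inserting 1: P = [[1, 6], [2, 7], [5]].
After inserting 4: P = [[1, 4], [2, 6], [5, 7]].
After inserting 3: P = [[1, 3], [2, 4], [5, 6], [7]].

So P = [[1, 3], [2, 4], [5, 6], [7]], Q = [[1, 3], [2, 4], [5, 6], [7]].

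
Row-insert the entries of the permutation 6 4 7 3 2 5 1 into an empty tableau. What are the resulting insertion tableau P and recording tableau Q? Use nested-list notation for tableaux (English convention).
Insert each entry of the permutation into P by Schensted row insertion, recording in Q the position of each new cell.

Insert 6: appended to row 1. P = [[6]].
Insert 4: 4 bumps 6 from row 1; 6 starts row 2. P = [[4], [6]].
Insert 7: appended to row 1. P = [[4, 7], [6]].
Insert 3: 3 bumps 4 from row 1; 4 bumps 6 from row 2; 6 starts row 3. P = [[3, 7], [4], [6]].
Insert 2: 2 bumps 3 from row 1; 3 bumps 4 from row 2; 4 bumps 6 from row 3; 6 starts row 4. P = [[2, 7], [3], [4], [6]].
Insert 5: 5 bumps 7 from row 1; 7 appends to row 2. P = [[2, 5], [3, 7], [4], [6]].
Insert 1: 1 bumps 2 from row 1; 2 bumps 3 from row 2; 3 bumps 4 from row 3; 4 bumps 6 from row 4; 6 starts row 5. P = [[1, 5], [2, 7], [3], [4], [6]].

So P = [[1, 5], [2, 7], [3], [4], [6]], Q = [[1, 3], [2, 6], [4], [5], [7]].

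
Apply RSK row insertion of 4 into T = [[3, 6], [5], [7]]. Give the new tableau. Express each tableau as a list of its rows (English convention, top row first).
In row 1, 4 replaces 6 (the leftmost entry greater than 4); 6 is bumped to row 2. 6 is appended to row 2. The new tableau is [[3, 4], [5, 6], [7]].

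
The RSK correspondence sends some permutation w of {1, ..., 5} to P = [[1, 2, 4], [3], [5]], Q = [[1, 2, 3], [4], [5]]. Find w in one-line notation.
1 3 5 4 2

Reverse the RSK construction: for i from n down to 1, find the cell of Q containing i, remove the entry at that cell from P, and reverse-bump it up through P; the value ejected from row 1 is w(i).

Step i=5: Q has 5 at row 3, column 1; remove 5 from row 3 of P and reverse-bump: 5 enters row 2 and ejects 3; 3 enters row 1 and ejects 2. So w(5) = 2. P is now [[1, 3, 4], [5]].
Step i=4: Q has 4 at row 2, column 1; remove 5 from row 2 of P and reverse-bump: 5 enters row 1 and ejects 4. So w(4) = 4. P is now [[1, 3, 5]].
Step i=3: Q has 3 at row 1, column 3; remove that cell from P, ejecting 5. So w(3) = 5. P is now [[1, 3]].
Step i=2: Q has 2 at row 1, column 2; remove that cell from P, ejecting 3. So w(2) = 3. P is now [[1]].
Step i=1: Q has 1 at row 1, column 1; remove that cell from P, ejecting 1. So w(1) = 1. P is now [].

So w = 1 3 5 4 2.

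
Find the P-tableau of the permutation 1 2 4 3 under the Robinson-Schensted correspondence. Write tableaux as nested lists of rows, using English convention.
Insert 1: appended to row 1. P = [[1]].
Insert 2: appended to row 1. P = [[1, 2]].
Insert 4: appended to row 1. P = [[1, 2, 4]].
Insert 3: 3 bumps 4 from row 1; 4 starts row 2. P = [[1, 2, 3], [4]].

So P = [[1, 2, 3], [4]].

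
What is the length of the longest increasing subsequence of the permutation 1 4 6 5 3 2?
3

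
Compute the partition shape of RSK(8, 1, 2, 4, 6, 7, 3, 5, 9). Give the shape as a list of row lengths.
Row-insert each entry into an empty tableau.

After inserting 8: P = [[8]].
After inserting 1: P = [[1], [8]].
After inserting 2: P = [[1, 2], [8]].
After inserting 4: P = [[1, 2, 4], [8]].
After inserting 6: P = [[1, 2, 4, 6], [8]].
After inserting 7: P = [[1, 2, 4, 6, 7], [8]].
After inserting 3: P = [[1, 2, 3, 6, 7], [4], [8]].
After inserting 5: P = [[1, 2, 3, 5, 7], [4, 6], [8]].
After inserting 9: P = [[1, 2, 3, 5, 7, 9], [4, 6], [8]].

The final insertion tableau P = [[1, 2, 3, 5, 7, 9], [4, 6], [8]] has shape [6, 2, 1].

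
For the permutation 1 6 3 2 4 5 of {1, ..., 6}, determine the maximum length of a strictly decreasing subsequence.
3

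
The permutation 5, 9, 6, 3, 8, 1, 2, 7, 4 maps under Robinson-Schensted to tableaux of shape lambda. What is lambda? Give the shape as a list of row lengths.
RSK row insertion gives P = [[1, 2, 4], [3, 6, 7], [5, 8], [9]], which has shape [3, 3, 2, 1].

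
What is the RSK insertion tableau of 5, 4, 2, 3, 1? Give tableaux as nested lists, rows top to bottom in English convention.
P = [[1, 3], [2], [4], [5]]

After inserting 5: P = [[5]].
After inserting 4: P = [[4], [5]].
After inserting 2: P = [[2], [4], [5]].
After inserting 3: P = [[2, 3], [4], [5]].
After inserting 1: P = [[1, 3], [2], [4], [5]].

So P = [[1, 3], [2], [4], [5]].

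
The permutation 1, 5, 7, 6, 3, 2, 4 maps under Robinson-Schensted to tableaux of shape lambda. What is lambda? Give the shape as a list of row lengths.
Row-insert each entry into an empty tableau.

After inserting 1: P = [[1]].
After inserting 5: P = [[1, 5]].
After inserting 7: P = [[1, 5, 7]].
After inserting 6: P = [[1, 5, 6], [7]].
After inserting 3: P = [[1, 3, 6], [5], [7]].
After inserting 2: P = [[1, 2, 6], [3], [5], [7]].
After inserting 4: P = [[1, 2, 4], [3, 6], [5], [7]].

The final insertion tableau P = [[1, 2, 4], [3, 6], [5], [7]] has shape [3, 2, 1, 1].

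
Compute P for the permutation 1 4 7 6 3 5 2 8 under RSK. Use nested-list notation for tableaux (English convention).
Insert 1: appended to row 1. P = [[1]].
Insert 4: appended to row 1. P = [[1, 4]].
Insert 7: appended to row 1. P = [[1, 4, 7]].
Insert 6: 6 bumps 7 from row 1; 7 starts row 2. P = [[1, 4, 6], [7]].
Insert 3: 3 bumps 4 from row 1; 4 bumps 7 from row 2; 7 starts row 3. P = [[1, 3, 6], [4], [7]].
Insert 5: 5 bumps 6 from row 1; 6 appends to row 2. P = [[1, 3, 5], [4, 6], [7]].
Insert 2: 2 bumps 3 from row 1; 3 bumps 4 from row 2; 4 bumps 7 from row 3; 7 starts row 4. P = [[1, 2, 5], [3, 6], [4], [7]].
Insert 8: appended to row 1. P = [[1, 2, 5, 8], [3, 6], [4], [7]].

So P = [[1, 2, 5, 8], [3, 6], [4], [7]].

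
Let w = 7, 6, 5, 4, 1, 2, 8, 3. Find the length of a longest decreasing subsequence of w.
5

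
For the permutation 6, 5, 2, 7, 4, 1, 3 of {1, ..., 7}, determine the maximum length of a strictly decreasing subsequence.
4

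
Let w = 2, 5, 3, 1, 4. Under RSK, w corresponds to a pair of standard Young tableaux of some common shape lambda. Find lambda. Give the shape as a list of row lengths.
Row-insert each entry into an empty tableau.

After inserting 2: P = [[2]].
After inserting 5: P = [[2, 5]].
After inserting 3: P = [[2, 3], [5]].
After inserting 1: P = [[1, 3], [2], [5]].
After inserting 4: P = [[1, 3, 4], [2], [5]].

The final insertion tableau P = [[1, 3, 4], [2], [5]] has shape [3, 1, 1].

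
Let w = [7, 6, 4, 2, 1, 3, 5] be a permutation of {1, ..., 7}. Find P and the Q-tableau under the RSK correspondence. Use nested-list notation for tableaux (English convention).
Insert each entry of the permutation into P by Schensted row insertion, recording in Q the position of each new cell.

After inserting 7: P = [[7]].
After inserting 6: P = [[6], [7]].
After inserting 4: P = [[4], [6], [7]].
After inserting 2: P = [[2], [4], [6], [7]].
After inserting 1: P = [[1], [2], [4], [6], [7]].
After inserting 3: P = [[1, 3], [2], [4], [6], [7]].
After inserting 5: P = [[1, 3, 5], [2], [4], [6], [7]].

So P = [[1, 3, 5], [2], [4], [6], [7]], Q = [[1, 6, 7], [2], [3], [4], [5]].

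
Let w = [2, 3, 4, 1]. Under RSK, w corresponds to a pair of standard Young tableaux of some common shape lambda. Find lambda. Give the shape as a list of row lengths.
Row-insert each entry into an empty tableau.

After inserting 2: P = [[2]].
After inserting 3: P = [[2, 3]].
After inserting 4: P = [[2, 3, 4]].
After inserting 1: P = [[1, 3, 4], [2]].

The final insertion tableau P = [[1, 3, 4], [2]] has shape [3, 1].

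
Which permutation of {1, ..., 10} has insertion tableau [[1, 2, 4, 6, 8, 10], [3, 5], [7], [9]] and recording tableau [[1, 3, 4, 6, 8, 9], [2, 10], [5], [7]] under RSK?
Reverse the RSK construction: for i from n down to 1, find the cell of Q containing i, remove the entry at that cell from P, and reverse-bump it up through P; the value ejected from row 1 is w(i).

Step i=10: Q has 10 at row 2, column 2; remove 5 from row 2 of P and reverse-bump: 5 enters row 1 and ejects 4. So w(10) = 4. P is now [[1, 2, 5, 6, 8, 10], [3], [7], [9]].
Step i=9: Q has 9 at row 1, column 6; remove that cell from P, ejecting 10. So w(9) = 10. P is now [[1, 2, 5, 6, 8], [3], [7], [9]].
Step i=8: Q has 8 at row 1, column 5; remove that cell from P, ejecting 8. So w(8) = 8. P is now [[1, 2, 5, 6], [3], [7], [9]].
Step i=7: Q has 7 at row 4, column 1; remove 9 from row 4 of P and reverse-bump: 9 enters row 3 and ejects 7; 7 enters row 2 and ejects 3; 3 enters row 1 and ejects 2. So w(7) = 2. P is now [[1, 3, 5, 6], [7], [9]].
Step i=6: Q has 6 at row 1, column 4; remove that cell from P, ejecting 6. So w(6) = 6. P is now [[1, 3, 5], [7], [9]].
Step i=5: Q has 5 at row 3, column 1; remove 9 from row 3 of P and reverse-bump: 9 enters row 2 and ejects 7; 7 enters row 1 and ejects 5. So w(5) = 5. P is now [[1, 3, 7], [9]].
Step i=4: Q has 4 at row 1, column 3; remove that cell from P, ejecting 7. So w(4) = 7. P is now [[1, 3], [9]].
Step i=3: Q has 3 at row 1, column 2; remove that cell from P, ejecting 3. So w(3) = 3. P is now [[1], [9]].
Step i=2: Q has 2 at row 2, column 1; remove 9 from row 2 of P and reverse-bump: 9 enters row 1 and ejects 1. So w(2) = 1. P is now [[9]].
Step i=1: Q has 1 at row 1, column 1; remove that cell from P, ejecting 9. So w(1) = 9. P is now [].

So w = 9 1 3 7 5 6 2 8 10 4.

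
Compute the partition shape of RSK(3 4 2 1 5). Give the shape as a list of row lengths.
RSK row insertion gives P = [[1, 4, 5], [2], [3]], which has shape [3, 1, 1].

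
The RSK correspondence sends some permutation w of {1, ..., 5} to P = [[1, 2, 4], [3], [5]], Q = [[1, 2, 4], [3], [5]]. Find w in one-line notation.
Reverse the RSK construction: for i from n down to 1, find the cell of Q containing i, remove the entry at that cell from P, and reverse-bump it up through P; the value ejected from row 1 is w(i).

Step i=5: Q has 5 at row 3, column 1; remove 5 from row 3 of P and reverse-bump: 5 enters row 2 and ejects 3; 3 enters row 1 and ejects 2. So w(5) = 2. P is now [[1, 3, 4], [5]].
Step i=4: Q has 4 at row 1, column 3; remove that cell from P, ejecting 4. So w(4) = 4. P is now [[1, 3], [5]].
Step i=3: Q has 3 at row 2, column 1; remove 5 from row 2 of P and reverse-bump: 5 enters row 1 and ejects 3. So w(3) = 3. P is now [[1, 5]].
Step i=2: Q has 2 at row 1, column 2; remove that cell from P, ejecting 5. So w(2) = 5. P is now [[1]].
Step i=1: Q has 1 at row 1, column 1; remove that cell from P, ejecting 1. So w(1) = 1. P is now [].

So w = 1 5 3 4 2.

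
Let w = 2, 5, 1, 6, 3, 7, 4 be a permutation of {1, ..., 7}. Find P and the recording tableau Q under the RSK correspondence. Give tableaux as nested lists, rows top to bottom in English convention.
Insert each entry of the permutation into P by Schensted row insertion, recording in Q the position of each new cell.

Insert 2: appended to row 1. P = [[2]].
Insert 5: appended to row 1. P = [[2, 5]].
Insert 1: 1 bumps 2 from row 1; 2 starts row 2. P = [[1, 5], [2]].
Insert 6: appended to row 1. P = [[1, 5, 6], [2]].
Insert 3: 3 bumps 5 from row 1; 5 appends to row 2. P = [[1, 3, 6], [2, 5]].
Insert 7: appended to row 1. P = [[1, 3, 6, 7], [2, 5]].
Insert 4: 4 bumps 6 from row 1; 6 appends to row 2. P = [[1, 3, 4, 7], [2, 5, 6]].

So P = [[1, 3, 4, 7], [2, 5, 6]], Q = [[1, 2, 4, 6], [3, 5, 7]].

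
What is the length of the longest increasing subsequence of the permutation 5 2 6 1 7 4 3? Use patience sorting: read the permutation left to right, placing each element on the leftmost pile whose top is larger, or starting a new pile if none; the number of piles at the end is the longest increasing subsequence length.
5: new pile. tops = [5]
2: onto pile 1 (replacing 5). tops = [2]
6: new pile. tops = [2, 6]
1: onto pile 1 (replacing 2). tops = [1, 6]
7: new pile. tops = [1, 6, 7]
4: onto pile 2 (replacing 6). tops = [1, 4, 7]
3: onto pile 2 (replacing 4). tops = [1, 3, 7]

3 piles, so the longest increasing subsequence has length 3.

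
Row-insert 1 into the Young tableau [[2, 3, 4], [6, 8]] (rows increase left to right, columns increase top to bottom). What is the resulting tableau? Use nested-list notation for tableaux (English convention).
In row 1, 1 replaces 2 (the leftmost entry greater than 1); 2 is bumped to row 2. In row 2, 2 replaces 6 (the leftmost entry greater than 2); 6 is bumped to row 3. 6 starts a new row 3. The new tableau is [[1, 3, 4], [2, 8], [6]].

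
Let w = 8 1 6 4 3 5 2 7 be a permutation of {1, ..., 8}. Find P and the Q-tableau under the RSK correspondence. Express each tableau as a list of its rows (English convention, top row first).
Insert each entry of the permutation into P by Schensted row insertion, recording in Q the position of each new cell.

After inserting 8: P = [[8]].
After inserting 1: P = [[1], [8]].
After inserting 6: P = [[1, 6], [8]].
After inserting 4: P = [[1, 4], [6], [8]].
After inserting 3: P = [[1, 3], [4], [6], [8]].
After inserting 5: P = [[1, 3, 5], [4], [6], [8]].
After inserting 2: P = [[1, 2, 5], [3], [4], [6], [8]].
After inserting 7: P = [[1, 2, 5, 7], [3], [4], [6], [8]].

So P = [[1, 2, 5, 7], [3], [4], [6], [8]], Q = [[1, 3, 6, 8], [2], [4], [5], [7]].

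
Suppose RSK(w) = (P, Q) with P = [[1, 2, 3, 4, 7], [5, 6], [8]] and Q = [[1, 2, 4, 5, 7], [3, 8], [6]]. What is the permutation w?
Reverse the RSK construction: for i from n down to 1, find the cell of Q containing i, remove the entry at that cell from P, and reverse-bump it up through P; the value ejected from row 1 is w(i).

Step i=8: Q has 8 at row 2, column 2; remove 6 from row 2 of P and reverse-bump: 6 enters row 1 and ejects 4. So w(8) = 4. P is now [[1, 2, 3, 6, 7], [5], [8]].
Step i=7: Q has 7 at row 1, column 5; remove that cell from P, ejecting 7. So w(7) = 7. P is now [[1, 2, 3, 6], [5], [8]].
Step i=6: Q has 6 at row 3, column 1; remove 8 from row 3 of P and reverse-bump: 8 enters row 2 and ejects 5; 5 enters row 1 and ejects 3. So w(6) = 3. P is now [[1, 2, 5, 6], [8]].
Step i=5: Q has 5 at row 1, column 4; remove that cell from P, ejecting 6. So w(5) = 6. P is now [[1, 2, 5], [8]].
Step i=4: Q has 4 at row 1, column 3; remove that cell from P, ejecting 5. So w(4) = 5. P is now [[1, 2], [8]].
Step i=3: Q has 3 at row 2, column 1; remove 8 from row 2 of P and reverse-bump: 8 enters row 1 and ejects 2. So w(3) = 2. P is now [[1, 8]].
Step i=2: Q has 2 at row 1, column 2; remove that cell from P, ejecting 8. So w(2) = 8. P is now [[1]].
Step i=1: Q has 1 at row 1, column 1; remove that cell from P, ejecting 1. So w(1) = 1. P is now [].

So w = 1 8 2 5 6 3 7 4.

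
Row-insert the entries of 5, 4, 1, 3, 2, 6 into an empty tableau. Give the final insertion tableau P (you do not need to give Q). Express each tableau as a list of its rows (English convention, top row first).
P = [[1, 2, 6], [3], [4], [5]]

After inserting 5: P = [[5]].
After inserting 4: P = [[4], [5]].
After inserting 1: P = [[1], [4], [5]].
After inserting 3: P = [[1, 3], [4], [5]].
After inserting 2: P = [[1, 2], [3], [4], [5]].
After inserting 6: P = [[1, 2, 6], [3], [4], [5]].

So P = [[1, 2, 6], [3], [4], [5]].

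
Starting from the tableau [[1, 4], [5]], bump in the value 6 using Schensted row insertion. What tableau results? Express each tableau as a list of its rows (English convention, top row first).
6 is larger than every entry of row 1, so it is appended to row 1. The new tableau is [[1, 4, 6], [5]].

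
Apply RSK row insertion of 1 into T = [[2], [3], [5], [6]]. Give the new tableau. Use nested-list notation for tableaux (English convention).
[[1], [2], [3], [5], [6]]

In row 1, 1 replaces 2 (the leftmost entry greater than 1); 2 is bumped to row 2. In row 2, 2 replaces 3 (the leftmost entry greater than 2); 3 is bumped to row 3. In row 3, 3 replaces 5 (the leftmost entry greater than 3); 5 is bumped to row 4. In row 4, 5 replaces 6 (the leftmost entry greater than 5); 6 is bumped to row 5. 6 starts a new row 5. The new tableau is [[1], [2], [3], [5], [6]].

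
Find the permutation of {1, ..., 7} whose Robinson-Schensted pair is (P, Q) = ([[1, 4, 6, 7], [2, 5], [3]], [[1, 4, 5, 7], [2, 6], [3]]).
3 2 1 5 6 4 7

Reverse the RSK construction: for i from n down to 1, find the cell of Q containing i, remove the entry at that cell from P, and reverse-bump it up through P; the value ejected from row 1 is w(i).

Step i=7: Q has 7 at row 1, column 4; remove that cell from P, ejecting 7. So w(7) = 7. P is now [[1, 4, 6], [2, 5], [3]].
Step i=6: Q has 6 at row 2, column 2; remove 5 from row 2 of P and reverse-bump: 5 enters row 1 and ejects 4. So w(6) = 4. P is now [[1, 5, 6], [2], [3]].
Step i=5: Q has 5 at row 1, column 3; remove that cell from P, ejecting 6. So w(5) = 6. P is now [[1, 5], [2], [3]].
Step i=4: Q has 4 at row 1, column 2; remove that cell from P, ejecting 5. So w(4) = 5. P is now [[1], [2], [3]].
Step i=3: Q has 3 at row 3, column 1; remove 3 from row 3 of P and reverse-bump: 3 enters row 2 and ejects 2; 2 enters row 1 and ejects 1. So w(3) = 1. P is now [[2], [3]].
Step i=2: Q has 2 at row 2, column 1; remove 3 from row 2 of P and reverse-bump: 3 enters row 1 and ejects 2. So w(2) = 2. P is now [[3]].
Step i=1: Q has 1 at row 1, column 1; remove that cell from P, ejecting 3. So w(1) = 3. P is now [].

So w = 3 2 1 5 6 4 7.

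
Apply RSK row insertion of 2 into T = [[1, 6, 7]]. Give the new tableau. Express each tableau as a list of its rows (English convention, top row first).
[[1, 2, 7], [6]]

In row 1, 2 replaces 6 (the leftmost entry greater than 2); 6 is bumped to row 2. 6 starts a new row 2. The new tableau is [[1, 2, 7], [6]].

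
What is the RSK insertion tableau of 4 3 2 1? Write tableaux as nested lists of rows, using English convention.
P = [[1], [2], [3], [4]]

Insert 4: appended to row 1. P = [[4]].
Insert 3: 3 bumps 4 from row 1; 4 starts row 2. P = [[3], [4]].
Insert 2: 2 bumps 3 from row 1; 3 bumps 4 from row 2; 4 starts row 3. P = [[2], [3], [4]].
Insert 1: 1 bumps 2 from row 1; 2 bumps 3 from row 2; 3 bumps 4 from row 3; 4 starts row 4. P = [[1], [2], [3], [4]].

So P = [[1], [2], [3], [4]].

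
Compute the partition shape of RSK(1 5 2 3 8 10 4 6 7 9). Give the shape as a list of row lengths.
[7, 3]

Row-insert each entry into an empty tableau.

After inserting 1: P = [[1]].
After inserting 5: P = [[1, 5]].
After inserting 2: P = [[1, 2], [5]].
After inserting 3: P = [[1, 2, 3], [5]].
After inserting 8: P = [[1, 2, 3, 8], [5]].
After inserting 10: P = [[1, 2, 3, 8, 10], [5]].
After inserting 4: P = [[1, 2, 3, 4, 10], [5, 8]].
After inserting 6: P = [[1, 2, 3, 4, 6], [5, 8, 10]].
After inserting 7: P = [[1, 2, 3, 4, 6, 7], [5, 8, 10]].
After inserting 9: P = [[1, 2, 3, 4, 6, 7, 9], [5, 8, 10]].

The final insertion tableau P = [[1, 2, 3, 4, 6, 7, 9], [5, 8, 10]] has shape [7, 3].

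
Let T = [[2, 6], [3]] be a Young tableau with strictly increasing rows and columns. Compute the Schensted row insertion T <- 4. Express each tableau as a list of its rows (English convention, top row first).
[[2, 4], [3, 6]]

In row 1, 4 replaces 6 (the leftmost entry greater than 4); 6 is bumped to row 2. 6 is appended to row 2. The new tableau is [[2, 4], [3, 6]].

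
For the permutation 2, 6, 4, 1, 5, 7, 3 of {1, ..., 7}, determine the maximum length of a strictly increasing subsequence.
4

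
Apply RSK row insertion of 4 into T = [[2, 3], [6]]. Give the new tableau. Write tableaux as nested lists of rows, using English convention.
4 is larger than every entry of row 1, so it is appended to row 1. The new tableau is [[2, 3, 4], [6]].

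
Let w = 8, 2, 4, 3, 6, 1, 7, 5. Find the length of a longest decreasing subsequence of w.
4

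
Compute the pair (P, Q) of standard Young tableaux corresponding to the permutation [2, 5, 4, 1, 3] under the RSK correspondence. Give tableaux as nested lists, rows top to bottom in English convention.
Insert each entry of the permutation into P by Schensted row insertion, recording in Q the position of each new cell.

Insert 2: appended to row 1. P = [[2]], Q = [[1]].
Insert 5: appended to row 1. P = [[2, 5]], Q = [[1, 2]].
Insert 4: 4 bumps 5 from row 1; 5 starts row 2. P = [[2, 4], [5]], Q = [[1, 2], [3]].
Insert 1: 1 bumps 2 from row 1; 2 bumps 5 from row 2; 5 starts row 3. P = [[1, 4], [2], [5]], Q = [[1, 2], [3], [4]].
Insert 3: 3 bumps 4 from row 1; 4 appends to row 2. P = [[1, 3], [2, 4], [5]], Q = [[1, 2], [3, 5], [4]].

So P = [[1, 3], [2, 4], [5]], Q = [[1, 2], [3, 5], [4]].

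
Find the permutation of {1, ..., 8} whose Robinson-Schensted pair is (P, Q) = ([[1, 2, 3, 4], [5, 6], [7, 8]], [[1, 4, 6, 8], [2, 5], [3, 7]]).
7 5 1 8 2 6 3 4

Reverse the RSK construction: for i from n down to 1, find the cell of Q containing i, remove the entry at that cell from P, and reverse-bump it up through P; the value ejected from row 1 is w(i).

Step i=8: Q has 8 at row 1, column 4; remove that cell from P, ejecting 4. So w(8) = 4. P is now [[1, 2, 3], [5, 6], [7, 8]].
Step i=7: Q has 7 at row 3, column 2; remove 8 from row 3 of P and reverse-bump: 8 enters row 2 and ejects 6; 6 enters row 1 and ejects 3. So w(7) = 3. P is now [[1, 2, 6], [5, 8], [7]].
Step i=6: Q has 6 at row 1, column 3; remove that cell from P, ejecting 6. So w(6) = 6. P is now [[1, 2], [5, 8], [7]].
Step i=5: Q has 5 at row 2, column 2; remove 8 from row 2 of P and reverse-bump: 8 enters row 1 and ejects 2. So w(5) = 2. P is now [[1, 8], [5], [7]].
Step i=4: Q has 4 at row 1, column 2; remove that cell from P, ejecting 8. So w(4) = 8. P is now [[1], [5], [7]].
Step i=3: Q has 3 at row 3, column 1; remove 7 from row 3 of P and reverse-bump: 7 enters row 2 and ejects 5; 5 enters row 1 and ejects 1. So w(3) = 1. P is now [[5], [7]].
Step i=2: Q has 2 at row 2, column 1; remove 7 from row 2 of P and reverse-bump: 7 enters row 1 and ejects 5. So w(2) = 5. P is now [[7]].
Step i=1: Q has 1 at row 1, column 1; remove that cell from P, ejecting 7. So w(1) = 7. P is now [].

So w = 7 5 1 8 2 6 3 4.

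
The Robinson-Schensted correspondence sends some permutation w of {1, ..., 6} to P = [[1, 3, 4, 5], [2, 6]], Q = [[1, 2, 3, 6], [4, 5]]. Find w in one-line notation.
Reverse the RSK construction: for i from n down to 1, find the cell of Q containing i, remove the entry at that cell from P, and reverse-bump it up through P; the value ejected from row 1 is w(i).

Step i=6: Q has 6 at row 1, column 4; remove that cell from P, ejecting 5. So w(6) = 5. P is now [[1, 3, 4], [2, 6]].
Step i=5: Q has 5 at row 2, column 2; remove 6 from row 2 of P and reverse-bump: 6 enters row 1 and ejects 4. So w(5) = 4. P is now [[1, 3, 6], [2]].
Step i=4: Q has 4 at row 2, column 1; remove 2 from row 2 of P and reverse-bump: 2 enters row 1 and ejects 1. So w(4) = 1. P is now [[2, 3, 6]].
Step i=3: Q has 3 at row 1, column 3; remove that cell from P, ejecting 6. So w(3) = 6. P is now [[2, 3]].
Step i=2: Q has 2 at row 1, column 2; remove that cell from P, ejecting 3. So w(2) = 3. P is now [[2]].
Step i=1: Q has 1 at row 1, column 1; remove that cell from P, ejecting 2. So w(1) = 2. P is now [].

So w = 2 3 6 1 4 5.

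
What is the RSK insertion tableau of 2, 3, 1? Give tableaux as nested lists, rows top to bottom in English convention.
P = [[1, 3], [2]]

Insert 2: appended to row 1. P = [[2]].
Insert 3: appended to row 1. P = [[2, 3]].
Insert 1: 1 bumps 2 from row 1; 2 starts row 2. P = [[1, 3], [2]].

So P = [[1, 3], [2]].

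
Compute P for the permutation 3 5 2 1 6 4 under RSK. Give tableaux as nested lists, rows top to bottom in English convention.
Insert 3: appended to row 1. P = [[3]].
Insert 5: appended to row 1. P = [[3, 5]].
Insert 2: 2 bumps 3 from row 1; 3 starts row 2. P = [[2, 5], [3]].
Insert 1: 1 bumps 2 from row 1; 2 bumps 3 from row 2; 3 starts row 3. P = [[1, 5], [2], [3]].
Insert 6: appended to row 1. P = [[1, 5, 6], [2], [3]].
Insert 4: 4 bumps 5 from row 1; 5 appends to row 2. P = [[1, 4, 6], [2, 5], [3]].

So P = [[1, 4, 6], [2, 5], [3]].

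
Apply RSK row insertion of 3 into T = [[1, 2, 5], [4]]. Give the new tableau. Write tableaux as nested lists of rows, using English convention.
In row 1, 3 replaces 5 (the leftmost entry greater than 3); 5 is bumped to row 2. 5 is appended to row 2. The new tableau is [[1, 2, 3], [4, 5]].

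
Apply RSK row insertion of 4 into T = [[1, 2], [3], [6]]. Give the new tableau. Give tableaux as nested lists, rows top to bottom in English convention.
4 is larger than every entry of row 1, so it is appended to row 1. The new tableau is [[1, 2, 4], [3], [6]].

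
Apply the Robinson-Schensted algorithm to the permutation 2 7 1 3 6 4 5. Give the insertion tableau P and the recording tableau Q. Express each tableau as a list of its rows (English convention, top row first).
P = [[1, 3, 4, 5], [2, 6], [7]], Q = [[1, 2, 5, 7], [3, 4], [6]]

Insert each entry of the permutation into P by Schensted row insertion, recording in Q the position of each new cell.

Insert 2: appended to row 1. P = [[2]].
Insert 7: appended to row 1. P = [[2, 7]].
Insert 1: 1 bumps 2 from row 1; 2 starts row 2. P = [[1, 7], [2]].
Insert 3: 3 bumps 7 from row 1; 7 appends to row 2. P = [[1, 3], [2, 7]].
Insert 6: appended to row 1. P = [[1, 3, 6], [2, 7]].
Insert 4: 4 bumps 6 from row 1; 6 bumps 7 from row 2; 7 starts row 3. P = [[1, 3, 4], [2, 6], [7]].
Insert 5: appended to row 1. P = [[1, 3, 4, 5], [2, 6], [7]].

So P = [[1, 3, 4, 5], [2, 6], [7]], Q = [[1, 2, 5, 7], [3, 4], [6]].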